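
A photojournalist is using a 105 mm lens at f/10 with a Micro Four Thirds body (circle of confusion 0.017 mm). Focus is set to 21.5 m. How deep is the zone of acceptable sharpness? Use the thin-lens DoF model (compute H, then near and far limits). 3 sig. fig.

Hyperfocal distance H = f²/(N·c) + f = 105²/(10 × 0.017) + 105 = 11025/0.17 + 105 ≈ 64957.9 mm ≈ 64.96 m.
Near limit Dn = s·(H − f)/(H + s − 2f) = 21500 × (64957.9 − 105) / (64957.9 + 21500 − 2 × 105) = 21500 × 64852.9 / 86247.9 ≈ 16167 mm.
Far limit Df = s·(H − f)/(H − s) = 21500 × (64957.9 − 105) / (64957.9 − 21500) = 21500 × 64852.9 / 43457.9 ≈ 32085 mm.
Depth of field = Df − Dn = 32085 − 16167 ≈ 15918 mm ≈ 15.9 m.

15.9 m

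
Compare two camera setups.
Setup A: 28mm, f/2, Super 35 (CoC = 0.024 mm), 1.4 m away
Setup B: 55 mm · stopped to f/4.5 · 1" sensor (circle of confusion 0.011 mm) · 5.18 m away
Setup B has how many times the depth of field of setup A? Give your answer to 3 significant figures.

Setup A: H = 28²/(2×0.024) + 28 ≈ 16361.3 mm; DoF = Df − Dn = 1528.38 − 1291.51 ≈ 236.87 mm.
Setup B: H = 55²/(4.5×0.011) + 55 ≈ 61166.1 mm; DoF = Df − Dn = 5654.18 − 4779.20 ≈ 874.98 mm.
Ratio = 874.98 / 236.87 ≈ 3.69.

3.69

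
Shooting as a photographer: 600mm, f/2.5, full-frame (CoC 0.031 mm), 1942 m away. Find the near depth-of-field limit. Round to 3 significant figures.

1370 m

Hyperfocal distance H = f²/(N·c) + f = 600²/(2.5 × 0.031) + 600 = 360000/0.0775 + 600 ≈ 4645761.3 mm ≈ 4646 m.
Near limit Dn = s·(H − f)/(H + s − 2f) = 1942000 × (4645761.3 − 600) / (4645761.3 + 1942000 − 2 × 600) = 1942000 × 4645161.3 / 6586561.3 ≈ 1369592 mm ≈ 1370 m.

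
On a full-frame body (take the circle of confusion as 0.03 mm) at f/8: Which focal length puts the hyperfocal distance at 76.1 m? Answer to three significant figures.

135 mm

From H = f²/(N·c) + f, with f ≪ H: f ≈ √(H·N·c) = √(76100 × 8 × 0.03) = √18264 ≈ 135.1 mm.
The +f correction barely moves this — solving exactly, f² + N·c·f − N·c·H = 0 ⇒ f = (−N·c + √((N·c)² + 4·N·c·H))/2 = (−0.24 + √73056)/2 ≈ 135.02 mm, so f ≈ 135 mm.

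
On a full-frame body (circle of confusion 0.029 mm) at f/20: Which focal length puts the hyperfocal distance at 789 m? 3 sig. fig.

From H = f²/(N·c) + f, with f ≪ H: f ≈ √(H·N·c) = √(789000 × 20 × 0.029) = √457620 ≈ 676.5 mm.
Exact: f² + N·c·f − N·c·H = 0 ⇒ f = (−N·c + √((N·c)² + 4·N·c·H))/2 = (−0.58 + √1830480)/2 ≈ 676.19 mm ≈ 676 mm.

676 mm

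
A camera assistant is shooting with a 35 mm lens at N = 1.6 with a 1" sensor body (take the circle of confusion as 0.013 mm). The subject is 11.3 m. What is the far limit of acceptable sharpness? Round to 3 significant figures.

14.0 m

Hyperfocal distance H = f²/(N·c) + f = 35²/(1.6 × 0.013) + 35 = 1225/0.0208 + 35 ≈ 58929.2 mm ≈ 58.93 m.
Far limit Df = s·(H − f)/(H − s) = 11300 × (58929.2 − 35) / (58929.2 − 11300) = 11300 × 58894.2 / 47629.2 ≈ 13973 mm ≈ 14.0 m.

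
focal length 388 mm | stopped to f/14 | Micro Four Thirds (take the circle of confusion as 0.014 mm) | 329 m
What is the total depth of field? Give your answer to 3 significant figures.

345 m

Hyperfocal distance H = f²/(N·c) + f = 388²/(14 × 0.014) + 388 = 150544/0.196 + 388 ≈ 768469.6 mm ≈ 768.5 m.
Near limit Dn = s·(H − f)/(H + s − 2f) = 329000 × (768469.6 − 388) / (768469.6 + 329000 − 2 × 388) = 329000 × 768081.6 / 1096693.6 ≈ 230419 mm.
Far limit Df = s·(H − f)/(H − s) = 329000 × (768469.6 − 388) / (768469.6 − 329000) = 329000 × 768081.6 / 439469.6 ≈ 575009 mm.
Depth of field = Df − Dn = 575009 − 230419 ≈ 344590 mm ≈ 345 m.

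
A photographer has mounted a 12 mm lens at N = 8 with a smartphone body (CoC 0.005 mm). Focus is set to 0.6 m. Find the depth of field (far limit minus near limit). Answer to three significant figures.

201 mm

Hyperfocal distance H = f²/(N·c) + f = 12²/(8 × 0.005) + 12 = 144/0.04 + 12 ≈ 3612.0 mm ≈ 3.612 m.
Near limit Dn = s·(H − f)/(H + s − 2f) = 600 × (3612.0 − 12) / (3612.0 + 600 − 2 × 12) = 600 × 3600.0 / 4188.0 ≈ 515.76 mm.
Far limit Df = s·(H − f)/(H − s) = 600 × (3612.0 − 12) / (3612.0 − 600) = 600 × 3600.0 / 3012.0 ≈ 717.13 mm.
Depth of field = Df − Dn = 717.13 − 515.76 ≈ 201.37 mm.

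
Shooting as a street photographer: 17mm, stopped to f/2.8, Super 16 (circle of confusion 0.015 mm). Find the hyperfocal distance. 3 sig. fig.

6.90 m

Hyperfocal distance H = f²/(N·c) + f = 17²/(2.8 × 0.015) + 17 = 289/0.042 + 17 ≈ 6898.0 mm ≈ 6.90 m.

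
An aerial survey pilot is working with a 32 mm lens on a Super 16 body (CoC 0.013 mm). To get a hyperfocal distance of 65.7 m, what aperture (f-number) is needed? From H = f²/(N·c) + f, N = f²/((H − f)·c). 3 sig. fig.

Rearrange H = f²/(N·c) + f for N: N = f² / ((H − f)·c).
N = 32² / ((65700 − 32) × 0.013) = 1024 / 853.7 ≈ 1.20.

f/1.20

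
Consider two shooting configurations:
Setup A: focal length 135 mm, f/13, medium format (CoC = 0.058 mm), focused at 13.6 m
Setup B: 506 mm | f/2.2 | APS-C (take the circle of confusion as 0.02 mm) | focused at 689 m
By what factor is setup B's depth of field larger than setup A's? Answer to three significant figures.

7.53

Setup A: H = 135²/(13×0.058) + 135 ≈ 24306.1 mm; DoF = Df − Dn = 30705 − 8734 ≈ 21971 mm.
Setup B: H = 506²/(2.2×0.02) + 506 ≈ 5819506.0 mm; DoF = Df − Dn = 781461 − 616104 ≈ 165357 mm.
Ratio = 165357 / 21971 ≈ 7.53.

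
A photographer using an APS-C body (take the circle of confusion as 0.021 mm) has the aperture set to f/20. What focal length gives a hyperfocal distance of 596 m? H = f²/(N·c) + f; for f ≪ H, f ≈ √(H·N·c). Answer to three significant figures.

500 mm

From H = f²/(N·c) + f, with f ≪ H: f ≈ √(H·N·c) = √(596000 × 20 × 0.021) = √250320 ≈ 500.3 mm.
The +f correction barely moves this — solving exactly, f² + N·c·f − N·c·H = 0 ⇒ f = (−N·c + √((N·c)² + 4·N·c·H))/2 = (−0.42 + √1001280)/2 ≈ 500.11 mm, so f ≈ 500 mm.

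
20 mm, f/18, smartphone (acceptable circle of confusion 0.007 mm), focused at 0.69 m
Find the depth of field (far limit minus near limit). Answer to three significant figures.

Hyperfocal distance H = f²/(N·c) + f = 20²/(18 × 0.007) + 20 = 400/0.126 + 20 ≈ 3194.6 mm ≈ 3.195 m.
Near limit Dn = s·(H − f)/(H + s − 2f) = 690 × (3194.6 − 20) / (3194.6 + 690 − 2 × 20) = 690 × 3174.6 / 3844.6 ≈ 569.75 mm.
Far limit Df = s·(H − f)/(H − s) = 690 × (3194.6 − 20) / (3194.6 − 690) = 690 × 3174.6 / 2504.6 ≈ 874.58 mm.
Depth of field = Df − Dn = 874.58 − 569.75 ≈ 304.83 mm.

305 mm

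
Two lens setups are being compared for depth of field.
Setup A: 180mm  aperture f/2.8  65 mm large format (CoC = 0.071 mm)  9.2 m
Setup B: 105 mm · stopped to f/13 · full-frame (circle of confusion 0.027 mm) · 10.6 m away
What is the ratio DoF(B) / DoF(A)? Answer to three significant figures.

Setup A: H = 180²/(2.8×0.071) + 180 ≈ 163157.9 mm; DoF = Df − Dn = 9739.0 − 8717.5 ≈ 1021.5 mm.
Setup B: H = 105²/(13×0.027) + 105 ≈ 31515.3 mm; DoF = Df − Dn = 15918.9 − 7945.3 ≈ 7973.6 mm.
Ratio = 7973.6 / 1021.5 ≈ 7.81.

7.81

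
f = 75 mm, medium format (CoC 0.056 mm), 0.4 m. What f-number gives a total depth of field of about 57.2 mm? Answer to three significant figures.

Write h = H − f = f²/(N·c). The thin-lens limits are Dn = s·h/(h + (s−f)) and Df = s·h/(h − (s−f)), so DoF = Df − Dn = 2·s·(s−f)·h / (h² − (s−f)²).
That is a quadratic in h: DoF·h² − 2·s·(s−f)·h − DoF·(s−f)² = 0 ⇒ h = (s−f)·(s + √(s² + DoF²)) / DoF = 325 × (400 + √(400² + 57.2²)) / 57.2 = 325 × (400 + 404.069) / 57.2 ≈ 4568.6 mm.
Then N = f²/(c·h) = 75² / (0.056 × 4568.6) = 5625 / 255.84 ≈ 22.

f/22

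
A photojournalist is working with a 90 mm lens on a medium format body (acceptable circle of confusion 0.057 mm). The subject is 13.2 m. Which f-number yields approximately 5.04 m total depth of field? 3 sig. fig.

f/2.00

Write h = H − f = f²/(N·c). The thin-lens limits are Dn = s·h/(h + (s−f)) and Df = s·h/(h − (s−f)), so DoF = Df − Dn = 2·s·(s−f)·h / (h² − (s−f)²).
That is a quadratic in h: DoF·h² − 2·s·(s−f)·h − DoF·(s−f)² = 0 ⇒ h = (s−f)·(s + √(s² + DoF²)) / DoF = 13110 × (13200 + √(13200² + 5040²)) / 5040 = 13110 × (13200 + 14129.5) / 5040 ≈ 71089 mm.
Then N = f²/(c·h) = 90² / (0.057 × 71089) = 8100 / 4052.1 ≈ 2.00.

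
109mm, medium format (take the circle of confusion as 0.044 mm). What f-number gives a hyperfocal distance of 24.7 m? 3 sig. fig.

Rearrange H = f²/(N·c) + f for N: N = f² / ((H − f)·c).
N = 109² / ((24700 − 109) × 0.044) = 11881 / 1082 ≈ 11.

f/11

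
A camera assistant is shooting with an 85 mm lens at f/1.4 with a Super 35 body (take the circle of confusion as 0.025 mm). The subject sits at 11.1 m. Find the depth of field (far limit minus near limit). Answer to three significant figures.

1.19 m

Hyperfocal distance H = f²/(N·c) + f = 85²/(1.4 × 0.025) + 85 = 7225/0.035 + 85 ≈ 206513.6 mm ≈ 206.5 m.
Near limit Dn = s·(H − f)/(H + s − 2f) = 11100 × (206513.6 − 85) / (206513.6 + 11100 − 2 × 85) = 11100 × 206428.6 / 217443.6 ≈ 10537.7 mm.
Far limit Df = s·(H − f)/(H − s) = 11100 × (206513.6 − 85) / (206513.6 − 11100) = 11100 × 206428.6 / 195413.6 ≈ 11725.7 mm.
Depth of field = Df − Dn = 11725.7 − 10537.7 ≈ 1188.0 mm ≈ 1.19 m.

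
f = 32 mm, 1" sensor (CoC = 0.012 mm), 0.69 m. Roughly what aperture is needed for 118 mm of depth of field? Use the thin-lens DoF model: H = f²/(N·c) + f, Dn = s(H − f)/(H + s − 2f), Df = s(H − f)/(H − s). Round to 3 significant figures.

f/11

Write h = H − f = f²/(N·c). The thin-lens limits are Dn = s·h/(h + (s−f)) and Df = s·h/(h − (s−f)), so DoF = Df − Dn = 2·s·(s−f)·h / (h² − (s−f)²).
That is a quadratic in h: DoF·h² − 2·s·(s−f)·h − DoF·(s−f)² = 0 ⇒ h = (s−f)·(s + √(s² + DoF²)) / DoF = 658 × (690 + √(690² + 118²)) / 118 = 658 × (690 + 700.017) / 118 ≈ 7751.1 mm.
Then N = f²/(c·h) = 32² / (0.012 × 7751.1) = 1024 / 93.013 ≈ 11.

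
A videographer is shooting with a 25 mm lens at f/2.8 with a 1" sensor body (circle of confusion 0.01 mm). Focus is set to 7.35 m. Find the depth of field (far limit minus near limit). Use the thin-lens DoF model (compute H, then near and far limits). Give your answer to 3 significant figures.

5.41 m

Hyperfocal distance H = f²/(N·c) + f = 25²/(2.8 × 0.01) + 25 = 625/0.028 + 25 ≈ 22346.4 mm ≈ 22.35 m.
Near limit Dn = s·(H − f)/(H + s − 2f) = 7350 × (22346.4 − 25) / (22346.4 + 7350 − 2 × 25) = 7350 × 22321.4 / 29646.4 ≈ 5534.0 mm.
Far limit Df = s·(H − f)/(H − s) = 7350 × (22346.4 − 25) / (22346.4 − 7350) = 7350 × 22321.4 / 14996.4 ≈ 10940.1 mm.
Depth of field = Df − Dn = 10940.1 − 5534.0 ≈ 5406.1 mm ≈ 5.41 m.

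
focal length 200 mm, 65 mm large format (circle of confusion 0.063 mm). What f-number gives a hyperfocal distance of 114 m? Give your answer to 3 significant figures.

f/5.58

Rearrange H = f²/(N·c) + f for N: N = f² / ((H − f)·c).
N = 200² / ((114000 − 200) × 0.063) = 40000 / 7169 ≈ 5.58.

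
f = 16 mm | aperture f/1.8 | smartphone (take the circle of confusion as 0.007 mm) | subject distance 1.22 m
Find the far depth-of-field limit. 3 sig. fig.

Hyperfocal distance H = f²/(N·c) + f = 16²/(1.8 × 0.007) + 16 = 256/0.0126 + 16 ≈ 20333.5 mm ≈ 20.33 m.
Far limit Df = s·(H − f)/(H − s) = 1220 × (20333.5 − 16) / (20333.5 − 1220) = 1220 × 20317.5 / 19113.5 ≈ 1296.9 mm ≈ 1.30 m.

1.30 m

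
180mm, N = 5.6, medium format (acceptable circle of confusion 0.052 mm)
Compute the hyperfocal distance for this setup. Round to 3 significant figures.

111 m

Hyperfocal distance H = f²/(N·c) + f = 180²/(5.6 × 0.052) + 180 = 32400/0.2912 + 180 ≈ 111443.7 mm ≈ 111 m.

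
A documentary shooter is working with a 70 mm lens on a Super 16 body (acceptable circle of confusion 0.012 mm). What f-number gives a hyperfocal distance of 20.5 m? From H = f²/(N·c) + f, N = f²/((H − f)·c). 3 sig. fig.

Rearrange H = f²/(N·c) + f for N: N = f² / ((H − f)·c).
N = 70² / ((20500 − 70) × 0.012) = 4900 / 245.2 ≈ 20.

f/20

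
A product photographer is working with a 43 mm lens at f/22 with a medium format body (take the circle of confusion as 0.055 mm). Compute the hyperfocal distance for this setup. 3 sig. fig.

Hyperfocal distance H = f²/(N·c) + f = 43²/(22 × 0.055) + 43 = 1849/1.21 + 43 ≈ 1571.1 mm ≈ 1.57 m.

1.57 m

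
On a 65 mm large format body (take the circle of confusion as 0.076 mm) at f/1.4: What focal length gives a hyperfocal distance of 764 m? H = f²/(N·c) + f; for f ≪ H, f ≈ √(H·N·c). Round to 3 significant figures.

285 mm

From H = f²/(N·c) + f, with f ≪ H: f ≈ √(H·N·c) = √(764000 × 1.4 × 0.076) = √81290 ≈ 285.1 mm.
The +f correction barely moves this — solving exactly, f² + N·c·f − N·c·H = 0 ⇒ f = (−N·c + √((N·c)² + 4·N·c·H))/2 = (−0.1064 + √325158)/2 ≈ 285.06 mm, so f ≈ 285 mm.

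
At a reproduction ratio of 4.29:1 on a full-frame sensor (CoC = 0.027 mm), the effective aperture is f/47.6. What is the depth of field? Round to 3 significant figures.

0.140 mm

At magnification m, DoF ≈ 2·N_eff·c/m² = 2 × 47.6 × 0.027 / 4.29² = 2.57 / 18.4 ≈ 0.14 mm.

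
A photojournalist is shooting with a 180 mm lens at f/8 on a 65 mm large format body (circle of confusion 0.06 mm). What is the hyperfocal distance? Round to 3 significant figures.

67.7 m

Hyperfocal distance H = f²/(N·c) + f = 180²/(8 × 0.06) + 180 = 32400/0.48 + 180 ≈ 67680.0 mm ≈ 67.7 m.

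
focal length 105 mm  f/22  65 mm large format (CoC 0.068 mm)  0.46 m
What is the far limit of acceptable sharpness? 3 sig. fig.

Hyperfocal distance H = f²/(N·c) + f = 105²/(22 × 0.068) + 105 = 11025/1.496 + 105 ≈ 7474.7 mm ≈ 7.475 m.
Far limit Df = s·(H − f)/(H − s) = 460 × (7474.7 − 105) / (7474.7 − 460) = 460 × 7369.7 / 7014.7 ≈ 483.28 mm.

483 mm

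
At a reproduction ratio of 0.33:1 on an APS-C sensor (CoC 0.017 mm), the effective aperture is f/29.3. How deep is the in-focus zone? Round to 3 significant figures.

9.15 mm

At magnification m, DoF ≈ 2·N_eff·c/m² = 2 × 29.3 × 0.017 / 0.33² = 0.9962 / 0.1089 ≈ 9.15 mm.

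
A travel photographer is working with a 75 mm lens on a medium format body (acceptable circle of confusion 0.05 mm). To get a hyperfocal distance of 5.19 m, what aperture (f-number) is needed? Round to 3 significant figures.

Rearrange H = f²/(N·c) + f for N: N = f² / ((H − f)·c).
N = 75² / ((5190 − 75) × 0.05) = 5625 / 255.8 ≈ 22.

f/22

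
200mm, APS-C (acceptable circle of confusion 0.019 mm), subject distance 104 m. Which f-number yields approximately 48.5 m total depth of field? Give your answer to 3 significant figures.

f/4.50

Write h = H − f = f²/(N·c). The thin-lens limits are Dn = s·h/(h + (s−f)) and Df = s·h/(h − (s−f)), so DoF = Df − Dn = 2·s·(s−f)·h / (h² − (s−f)²).
That is a quadratic in h: DoF·h² − 2·s·(s−f)·h − DoF·(s−f)² = 0 ⇒ h = (s−f)·(s + √(s² + DoF²)) / DoF = 103800 × (104000 + √(104000² + 48500²)) / 48500 = 103800 × (104000 + 114753) / 48500 ≈ 468177 mm.
Then N = f²/(c·h) = 200² / (0.019 × 468177) = 40000 / 8895.4 ≈ 4.50.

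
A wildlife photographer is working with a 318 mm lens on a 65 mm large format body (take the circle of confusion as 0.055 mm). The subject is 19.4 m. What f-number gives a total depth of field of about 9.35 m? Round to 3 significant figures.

Write h = H − f = f²/(N·c). The thin-lens limits are Dn = s·h/(h + (s−f)) and Df = s·h/(h − (s−f)), so DoF = Df − Dn = 2·s·(s−f)·h / (h² − (s−f)²).
That is a quadratic in h: DoF·h² − 2·s·(s−f)·h − DoF·(s−f)² = 0 ⇒ h = (s−f)·(s + √(s² + DoF²)) / DoF = 19082 × (19400 + √(19400² + 9350²)) / 9350 = 19082 × (19400 + 21535.6) / 9350 ≈ 83544 mm.
Then N = f²/(c·h) = 318² / (0.055 × 83544) = 101124 / 4594.9 ≈ 22.

f/22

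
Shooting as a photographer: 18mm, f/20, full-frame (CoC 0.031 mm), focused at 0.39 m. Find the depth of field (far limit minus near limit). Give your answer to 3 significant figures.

Hyperfocal distance H = f²/(N·c) + f = 18²/(20 × 0.031) + 18 = 324/0.62 + 18 ≈ 540.6 mm ≈ 0.541 m.
Near limit Dn = s·(H − f)/(H + s − 2f) = 390 × (540.6 − 18) / (540.6 + 390 − 2 × 18) = 390 × 522.6 / 894.6 ≈ 227.8 mm.
Far limit Df = s·(H − f)/(H − s) = 390 × (540.6 − 18) / (540.6 − 390) = 390 × 522.6 / 150.6 ≈ 1353.5 mm.
Depth of field = Df − Dn = 1353.5 − 227.8 ≈ 1125.7 mm ≈ 1.13 m.

1.13 m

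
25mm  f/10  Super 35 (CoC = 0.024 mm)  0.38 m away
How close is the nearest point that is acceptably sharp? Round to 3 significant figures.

334 mm

Hyperfocal distance H = f²/(N·c) + f = 25²/(10 × 0.024) + 25 = 625/0.24 + 25 ≈ 2629.2 mm ≈ 2.629 m.
Near limit Dn = s·(H − f)/(H + s − 2f) = 380 × (2629.2 − 25) / (2629.2 + 380 − 2 × 25) = 380 × 2604.2 / 2959.2 ≈ 334.41 mm.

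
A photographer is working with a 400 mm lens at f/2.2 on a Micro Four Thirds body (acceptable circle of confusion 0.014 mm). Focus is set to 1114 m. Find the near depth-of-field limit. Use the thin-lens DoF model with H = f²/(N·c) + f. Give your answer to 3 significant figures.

917 m

Hyperfocal distance H = f²/(N·c) + f = 400²/(2.2 × 0.014) + 400 = 160000/0.0308 + 400 ≈ 5195205.2 mm ≈ 5195 m.
Near limit Dn = s·(H − f)/(H + s − 2f) = 1114000 × (5195205.2 − 400) / (5195205.2 + 1114000 − 2 × 400) = 1114000 × 5194805.2 / 6308405.2 ≈ 917350 mm ≈ 917 m.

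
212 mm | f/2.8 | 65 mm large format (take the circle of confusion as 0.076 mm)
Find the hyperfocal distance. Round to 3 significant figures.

211 m

Hyperfocal distance H = f²/(N·c) + f = 212²/(2.8 × 0.076) + 212 = 44944/0.2128 + 212 ≈ 211415.0 mm ≈ 211 m.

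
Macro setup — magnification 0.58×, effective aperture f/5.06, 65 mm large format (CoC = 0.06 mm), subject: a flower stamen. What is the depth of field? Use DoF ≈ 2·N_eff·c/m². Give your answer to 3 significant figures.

At magnification m, DoF ≈ 2·N_eff·c/m² = 2 × 5.06 × 0.06 / 0.58² = 0.6072 / 0.3364 ≈ 1.8 mm.

1.80 mm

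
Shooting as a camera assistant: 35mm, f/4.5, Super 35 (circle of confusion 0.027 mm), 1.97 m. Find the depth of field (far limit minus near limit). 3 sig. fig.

Hyperfocal distance H = f²/(N·c) + f = 35²/(4.5 × 0.027) + 35 = 1225/0.1215 + 35 ≈ 10117.3 mm ≈ 10.12 m.
Near limit Dn = s·(H − f)/(H + s − 2f) = 1970 × (10117.3 − 35) / (10117.3 + 1970 − 2 × 35) = 1970 × 10082.3 / 12017.3 ≈ 1652.79 mm.
Far limit Df = s·(H − f)/(H − s) = 1970 × (10117.3 − 35) / (10117.3 − 1970) = 1970 × 10082.3 / 8147.3 ≈ 2437.88 mm.
Depth of field = Df − Dn = 2437.88 − 1652.79 ≈ 785.09 mm ≈ 0.785 m.

0.785 m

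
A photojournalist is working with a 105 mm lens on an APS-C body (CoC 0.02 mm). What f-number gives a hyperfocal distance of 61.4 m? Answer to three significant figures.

Rearrange H = f²/(N·c) + f for N: N = f² / ((H − f)·c).
N = 105² / ((61400 − 105) × 0.02) = 11025 / 1226 ≈ 8.99.

f/8.99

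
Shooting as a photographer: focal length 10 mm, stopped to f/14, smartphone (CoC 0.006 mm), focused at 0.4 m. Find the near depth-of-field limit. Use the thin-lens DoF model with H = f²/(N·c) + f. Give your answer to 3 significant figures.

301 mm

Hyperfocal distance H = f²/(N·c) + f = 10²/(14 × 0.006) + 10 = 100/0.084 + 10 ≈ 1200.5 mm ≈ 1.200 m.
Near limit Dn = s·(H − f)/(H + s − 2f) = 400 × (1200.5 − 10) / (1200.5 + 400 − 2 × 10) = 400 × 1190.5 / 1580.5 ≈ 301.30 mm.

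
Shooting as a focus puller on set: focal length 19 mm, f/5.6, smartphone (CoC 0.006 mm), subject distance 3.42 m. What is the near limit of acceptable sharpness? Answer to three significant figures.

2.60 m

Hyperfocal distance H = f²/(N·c) + f = 19²/(5.6 × 0.006) + 19 = 361/0.0336 + 19 ≈ 10763.0 mm ≈ 10.76 m.
Near limit Dn = s·(H − f)/(H + s − 2f) = 3420 × (10763.0 − 19) / (10763.0 + 3420 − 2 × 19) = 3420 × 10744.0 / 14145.0 ≈ 2597.7 mm ≈ 2.60 m.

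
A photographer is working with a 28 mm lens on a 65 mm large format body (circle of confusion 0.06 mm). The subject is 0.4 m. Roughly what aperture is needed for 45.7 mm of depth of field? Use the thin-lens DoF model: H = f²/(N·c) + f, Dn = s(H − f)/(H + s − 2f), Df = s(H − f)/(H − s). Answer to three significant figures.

Write h = H − f = f²/(N·c). The thin-lens limits are Dn = s·h/(h + (s−f)) and Df = s·h/(h − (s−f)), so DoF = Df − Dn = 2·s·(s−f)·h / (h² − (s−f)²).
That is a quadratic in h: DoF·h² − 2·s·(s−f)·h − DoF·(s−f)² = 0 ⇒ h = (s−f)·(s + √(s² + DoF²)) / DoF = 372 × (400 + √(400² + 45.7²)) / 45.7 = 372 × (400 + 402.602) / 45.7 ≈ 6533.2 mm.
Then N = f²/(c·h) = 28² / (0.06 × 6533.2) = 784 / 391.99 ≈ 2.00.

f/2.00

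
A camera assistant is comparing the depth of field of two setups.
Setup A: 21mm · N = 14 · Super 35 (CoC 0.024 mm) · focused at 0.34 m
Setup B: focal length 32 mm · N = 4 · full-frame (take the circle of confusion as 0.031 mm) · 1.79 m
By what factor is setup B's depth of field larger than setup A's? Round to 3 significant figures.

4.54

Setup A: H = 21²/(14×0.024) + 21 ≈ 1333.5 mm; DoF = Df − Dn = 449.17 − 273.52 ≈ 175.65 mm.
Setup B: H = 32²/(4×0.031) + 32 ≈ 8290.1 mm; DoF = Df − Dn = 2274.12 − 1475.82 ≈ 798.30 mm.
Ratio = 798.30 / 175.65 ≈ 4.54.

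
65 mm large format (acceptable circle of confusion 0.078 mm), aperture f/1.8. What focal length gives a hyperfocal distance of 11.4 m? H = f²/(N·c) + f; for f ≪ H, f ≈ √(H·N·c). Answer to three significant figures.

39.9 mm

From H = f²/(N·c) + f, with f ≪ H: f ≈ √(H·N·c) = √(11400 × 1.8 × 0.078) = √1600.6 ≈ 40.01 mm.
Exact: f² + N·c·f − N·c·H = 0 ⇒ f = (−N·c + √((N·c)² + 4·N·c·H))/2 = (−0.1404 + √6402.3)/2 ≈ 39.937 mm ≈ 39.9 mm.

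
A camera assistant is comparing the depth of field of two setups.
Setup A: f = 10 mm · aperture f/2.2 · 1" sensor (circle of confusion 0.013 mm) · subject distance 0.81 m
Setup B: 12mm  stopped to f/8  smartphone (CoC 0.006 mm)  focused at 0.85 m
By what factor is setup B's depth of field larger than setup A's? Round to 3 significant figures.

Setup A: H = 10²/(2.2×0.013) + 10 ≈ 3506.5 mm; DoF = Df − Dn = 1050.31 − 659.18 ≈ 391.13 mm.
Setup B: H = 12²/(8×0.006) + 12 ≈ 3012.0 mm; DoF = Df − Dn = 1179.46 − 664.41 ≈ 515.05 mm.
Ratio = 515.05 / 391.13 ≈ 1.32.

1.32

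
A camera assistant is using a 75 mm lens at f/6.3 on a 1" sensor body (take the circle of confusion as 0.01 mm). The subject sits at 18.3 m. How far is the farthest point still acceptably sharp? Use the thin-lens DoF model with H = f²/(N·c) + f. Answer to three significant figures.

23.0 m

Hyperfocal distance H = f²/(N·c) + f = 75²/(6.3 × 0.01) + 75 = 5625/0.063 + 75 ≈ 89360.7 mm ≈ 89.36 m.
Far limit Df = s·(H − f)/(H − s) = 18300 × (89360.7 − 75) / (89360.7 − 18300) = 18300 × 89285.7 / 71060.7 ≈ 22993 mm ≈ 23.0 m.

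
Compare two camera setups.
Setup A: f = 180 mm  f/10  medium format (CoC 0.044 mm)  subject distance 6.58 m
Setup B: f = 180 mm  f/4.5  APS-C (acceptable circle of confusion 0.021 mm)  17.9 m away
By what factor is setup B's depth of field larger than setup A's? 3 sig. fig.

1.61

Setup A: H = 180²/(10×0.044) + 180 ≈ 73816.4 mm; DoF = Df − Dn = 7206.3 − 6053.8 ≈ 1152.5 mm.
Setup B: H = 180²/(4.5×0.021) + 180 ≈ 343037.1 mm; DoF = Df − Dn = 18875.6 − 17020.3 ≈ 1855.3 mm.
Ratio = 1855.3 / 1152.5 ≈ 1.61.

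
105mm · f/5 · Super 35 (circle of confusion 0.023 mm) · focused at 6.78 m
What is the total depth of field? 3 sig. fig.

Hyperfocal distance H = f²/(N·c) + f = 105²/(5 × 0.023) + 105 = 11025/0.115 + 105 ≈ 95974.6 mm ≈ 95.97 m.
Near limit Dn = s·(H − f)/(H + s − 2f) = 6780 × (95974.6 − 105) / (95974.6 + 6780 − 2 × 105) = 6780 × 95869.6 / 102544.6 ≈ 6338.67 mm.
Far limit Df = s·(H − f)/(H − s) = 6780 × (95974.6 − 105) / (95974.6 − 6780) = 6780 × 95869.6 / 89194.6 ≈ 7287.39 mm.
Depth of field = Df − Dn = 7287.39 − 6338.67 ≈ 948.72 mm ≈ 0.949 m.

0.949 m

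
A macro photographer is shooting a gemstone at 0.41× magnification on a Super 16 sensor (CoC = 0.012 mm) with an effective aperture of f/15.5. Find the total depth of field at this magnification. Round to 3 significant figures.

2.21 mm

At magnification m, DoF ≈ 2·N_eff·c/m² = 2 × 15.5 × 0.012 / 0.41² = 0.372 / 0.1681 ≈ 2.21 mm.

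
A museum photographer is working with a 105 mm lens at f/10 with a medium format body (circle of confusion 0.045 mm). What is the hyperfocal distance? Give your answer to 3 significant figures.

Hyperfocal distance H = f²/(N·c) + f = 105²/(10 × 0.045) + 105 = 11025/0.45 + 105 ≈ 24605.0 mm ≈ 24.6 m.

24.6 m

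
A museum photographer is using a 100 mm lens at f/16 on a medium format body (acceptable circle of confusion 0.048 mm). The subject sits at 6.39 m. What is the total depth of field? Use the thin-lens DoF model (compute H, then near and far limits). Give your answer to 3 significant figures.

Hyperfocal distance H = f²/(N·c) + f = 100²/(16 × 0.048) + 100 = 10000/0.768 + 100 ≈ 13120.8 mm ≈ 13.12 m.
Near limit Dn = s·(H − f)/(H + s − 2f) = 6390 × (13120.8 − 100) / (13120.8 + 6390 − 2 × 100) = 6390 × 13020.8 / 19310.8 ≈ 4308.6 mm.
Far limit Df = s·(H − f)/(H − s) = 6390 × (13120.8 − 100) / (13120.8 − 6390) = 6390 × 13020.8 / 6730.8 ≈ 12361.5 mm.
Depth of field = Df − Dn = 12361.5 − 4308.6 ≈ 8052.9 mm ≈ 8.05 m.

8.05 m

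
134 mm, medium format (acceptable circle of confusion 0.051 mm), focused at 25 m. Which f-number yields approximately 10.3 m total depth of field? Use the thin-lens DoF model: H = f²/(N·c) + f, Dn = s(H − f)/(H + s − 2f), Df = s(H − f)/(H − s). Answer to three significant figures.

Write h = H − f = f²/(N·c). The thin-lens limits are Dn = s·h/(h + (s−f)) and Df = s·h/(h − (s−f)), so DoF = Df − Dn = 2·s·(s−f)·h / (h² − (s−f)²).
That is a quadratic in h: DoF·h² − 2·s·(s−f)·h − DoF·(s−f)² = 0 ⇒ h = (s−f)·(s + √(s² + DoF²)) / DoF = 24866 × (25000 + √(25000² + 10300²)) / 10300 = 24866 × (25000 + 27038.7) / 10300 ≈ 125630 mm.
Then N = f²/(c·h) = 134² / (0.051 × 125630) = 17956 / 6407.2 ≈ 2.80.

f/2.80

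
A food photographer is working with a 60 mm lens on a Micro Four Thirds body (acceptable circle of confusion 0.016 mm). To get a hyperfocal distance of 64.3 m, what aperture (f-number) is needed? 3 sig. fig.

Rearrange H = f²/(N·c) + f for N: N = f² / ((H − f)·c).
N = 60² / ((64300 − 60) × 0.016) = 3600 / 1028 ≈ 3.50.

f/3.50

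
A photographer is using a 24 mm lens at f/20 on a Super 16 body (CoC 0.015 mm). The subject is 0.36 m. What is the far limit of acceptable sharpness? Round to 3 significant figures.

436 mm

Hyperfocal distance H = f²/(N·c) + f = 24²/(20 × 0.015) + 24 = 576/0.3 + 24 ≈ 1944.0 mm ≈ 1.944 m.
Far limit Df = s·(H − f)/(H − s) = 360 × (1944.0 − 24) / (1944.0 − 360) = 360 × 1920.0 / 1584.0 ≈ 436.36 mm.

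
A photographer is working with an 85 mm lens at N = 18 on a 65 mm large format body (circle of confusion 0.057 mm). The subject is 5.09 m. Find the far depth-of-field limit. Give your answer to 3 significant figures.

Hyperfocal distance H = f²/(N·c) + f = 85²/(18 × 0.057) + 85 = 7225/1.026 + 85 ≈ 7126.9 mm ≈ 7.127 m.
Far limit Df = s·(H − f)/(H − s) = 5090 × (7126.9 − 85) / (7126.9 − 5090) = 5090 × 7041.9 / 2036.9 ≈ 17597 mm ≈ 17.6 m.

17.6 m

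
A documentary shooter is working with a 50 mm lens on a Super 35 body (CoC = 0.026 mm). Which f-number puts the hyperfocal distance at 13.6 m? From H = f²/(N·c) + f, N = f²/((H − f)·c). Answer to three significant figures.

f/7.10

Rearrange H = f²/(N·c) + f for N: N = f² / ((H − f)·c).
N = 50² / ((13600 − 50) × 0.026) = 2500 / 352.3 ≈ 7.10.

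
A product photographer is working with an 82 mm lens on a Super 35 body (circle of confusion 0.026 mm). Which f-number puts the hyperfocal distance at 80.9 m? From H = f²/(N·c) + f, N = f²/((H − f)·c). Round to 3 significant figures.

f/3.20

Rearrange H = f²/(N·c) + f for N: N = f² / ((H − f)·c).
N = 82² / ((80900 − 82) × 0.026) = 6724 / 2101 ≈ 3.20.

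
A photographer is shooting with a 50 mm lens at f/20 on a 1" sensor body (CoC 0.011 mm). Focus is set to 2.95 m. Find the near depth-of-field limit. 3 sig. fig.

Hyperfocal distance H = f²/(N·c) + f = 50²/(20 × 0.011) + 50 = 2500/0.22 + 50 ≈ 11413.6 mm ≈ 11.41 m.
Near limit Dn = s·(H − f)/(H + s − 2f) = 2950 × (11413.6 − 50) / (11413.6 + 2950 − 2 × 50) = 2950 × 11363.6 / 14263.6 ≈ 2350.2 mm ≈ 2.35 m.

2.35 m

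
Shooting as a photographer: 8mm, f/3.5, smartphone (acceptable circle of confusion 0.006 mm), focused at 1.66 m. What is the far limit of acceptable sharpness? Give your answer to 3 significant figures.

Hyperfocal distance H = f²/(N·c) + f = 8²/(3.5 × 0.006) + 8 = 64/0.021 + 8 ≈ 3055.6 mm ≈ 3.056 m.
Far limit Df = s·(H − f)/(H − s) = 1660 × (3055.6 − 8) / (3055.6 − 1660) = 1660 × 3047.6 / 1395.6 ≈ 3624.9 mm ≈ 3.62 m.

3.62 m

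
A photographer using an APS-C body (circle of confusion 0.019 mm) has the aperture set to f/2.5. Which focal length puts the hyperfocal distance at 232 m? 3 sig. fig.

From H = f²/(N·c) + f, with f ≪ H: f ≈ √(H·N·c) = √(232000 × 2.5 × 0.019) = √11020 ≈ 105.0 mm.
The +f correction barely moves this — solving exactly, f² + N·c·f − N·c·H = 0 ⇒ f = (−N·c + √((N·c)² + 4·N·c·H))/2 = (−0.0475 + √44080)/2 ≈ 104.95 mm, so f ≈ 105 mm.

105 mm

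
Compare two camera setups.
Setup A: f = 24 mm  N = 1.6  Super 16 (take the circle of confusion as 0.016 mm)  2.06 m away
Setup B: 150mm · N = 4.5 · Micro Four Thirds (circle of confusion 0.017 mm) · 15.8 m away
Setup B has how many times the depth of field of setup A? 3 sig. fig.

4.49

Setup A: H = 24²/(1.6×0.016) + 24 ≈ 22524.0 mm; DoF = Df − Dn = 2264.95 − 1889.06 ≈ 375.89 mm.
Setup B: H = 150²/(4.5×0.017) + 150 ≈ 294267.6 mm; DoF = Df − Dn = 16688.0 − 15001.8 ≈ 1686.2 mm.
Ratio = 1686.2 / 375.89 ≈ 4.49.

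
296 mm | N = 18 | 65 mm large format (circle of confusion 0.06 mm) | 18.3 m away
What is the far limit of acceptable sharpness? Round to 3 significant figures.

23.5 m

Hyperfocal distance H = f²/(N·c) + f = 296²/(18 × 0.06) + 296 = 87616/1.08 + 296 ≈ 81421.9 mm ≈ 81.42 m.
Far limit Df = s·(H − f)/(H − s) = 18300 × (81421.9 − 296) / (81421.9 − 18300) = 18300 × 81125.9 / 63121.9 ≈ 23520 mm ≈ 23.5 m.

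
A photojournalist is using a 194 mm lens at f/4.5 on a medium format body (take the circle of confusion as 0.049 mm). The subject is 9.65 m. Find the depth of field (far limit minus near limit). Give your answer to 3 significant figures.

Hyperfocal distance H = f²/(N·c) + f = 194²/(4.5 × 0.049) + 194 = 37636/0.2205 + 194 ≈ 170878.8 mm ≈ 170.9 m.
Near limit Dn = s·(H − f)/(H + s − 2f) = 9650 × (170878.8 − 194) / (170878.8 + 9650 − 2 × 194) = 9650 × 170684.8 / 180140.8 ≈ 9143.4 mm.
Far limit Df = s·(H − f)/(H − s) = 9650 × (170878.8 − 194) / (170878.8 − 9650) = 9650 × 170684.8 / 161228.8 ≈ 10216.0 mm.
Depth of field = Df − Dn = 10216.0 − 9143.4 ≈ 1072.6 mm ≈ 1.07 m.

1.07 m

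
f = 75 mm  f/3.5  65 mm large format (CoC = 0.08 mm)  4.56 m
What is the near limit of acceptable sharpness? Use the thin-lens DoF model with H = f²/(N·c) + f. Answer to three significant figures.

Hyperfocal distance H = f²/(N·c) + f = 75²/(3.5 × 0.08) + 75 = 5625/0.28 + 75 ≈ 20164.3 mm ≈ 20.16 m.
Near limit Dn = s·(H − f)/(H + s − 2f) = 4560 × (20164.3 − 75) / (20164.3 + 4560 − 2 × 75) = 4560 × 20089.3 / 24574.3 ≈ 3727.8 mm ≈ 3.73 m.

3.73 m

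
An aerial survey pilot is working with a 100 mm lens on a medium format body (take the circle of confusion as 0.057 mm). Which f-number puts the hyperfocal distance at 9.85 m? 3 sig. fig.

Rearrange H = f²/(N·c) + f for N: N = f² / ((H − f)·c).
N = 100² / ((9850 − 100) × 0.057) = 10000 / 555.8 ≈ 18.

f/18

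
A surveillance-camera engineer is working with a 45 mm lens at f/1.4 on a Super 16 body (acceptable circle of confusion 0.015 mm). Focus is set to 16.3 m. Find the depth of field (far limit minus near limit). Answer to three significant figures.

5.66 m

Hyperfocal distance H = f²/(N·c) + f = 45²/(1.4 × 0.015) + 45 = 2025/0.021 + 45 ≈ 96473.6 mm ≈ 96.47 m.
Near limit Dn = s·(H − f)/(H + s − 2f) = 16300 × (96473.6 − 45) / (96473.6 + 16300 − 2 × 45) = 16300 × 96428.6 / 112683.6 ≈ 13948.7 mm.
Far limit Df = s·(H − f)/(H − s) = 16300 × (96473.6 − 45) / (96473.6 − 16300) = 16300 × 96428.6 / 80173.6 ≈ 19604.8 mm.
Depth of field = Df − Dn = 19604.8 − 13948.7 ≈ 5656.1 mm ≈ 5.66 m.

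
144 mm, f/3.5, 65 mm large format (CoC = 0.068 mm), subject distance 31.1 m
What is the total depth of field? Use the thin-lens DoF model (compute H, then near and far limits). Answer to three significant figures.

Hyperfocal distance H = f²/(N·c) + f = 144²/(3.5 × 0.068) + 144 = 20736/0.238 + 144 ≈ 87270.1 mm ≈ 87.27 m.
Near limit Dn = s·(H − f)/(H + s − 2f) = 31100 × (87270.1 − 144) / (87270.1 + 31100 − 2 × 144) = 31100 × 87126.1 / 118082.1 ≈ 22947 mm.
Far limit Df = s·(H − f)/(H − s) = 31100 × (87270.1 − 144) / (87270.1 − 31100) = 31100 × 87126.1 / 56170.1 ≈ 48240 mm.
Depth of field = Df − Dn = 48240 − 22947 ≈ 25293 mm ≈ 25.3 m.

25.3 m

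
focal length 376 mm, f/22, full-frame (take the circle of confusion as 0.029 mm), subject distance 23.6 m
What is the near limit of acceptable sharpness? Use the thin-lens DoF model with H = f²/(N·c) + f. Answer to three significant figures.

21.4 m

Hyperfocal distance H = f²/(N·c) + f = 376²/(22 × 0.029) + 376 = 141376/0.638 + 376 ≈ 221968.5 mm ≈ 222.0 m.
Near limit Dn = s·(H − f)/(H + s − 2f) = 23600 × (221968.5 − 376) / (221968.5 + 23600 − 2 × 376) = 23600 × 221592.5 / 244816.5 ≈ 21361 mm ≈ 21.4 m.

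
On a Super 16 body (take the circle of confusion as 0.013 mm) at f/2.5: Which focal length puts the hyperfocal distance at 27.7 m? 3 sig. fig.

From H = f²/(N·c) + f, with f ≪ H: f ≈ √(H·N·c) = √(27700 × 2.5 × 0.013) = √900.25 ≈ 30.00 mm.
The +f correction barely moves this — solving exactly, f² + N·c·f − N·c·H = 0 ⇒ f = (−N·c + √((N·c)² + 4·N·c·H))/2 = (−0.0325 + √3601.0)/2 ≈ 29.988 mm, so f ≈ 30.0 mm.

30.0 mm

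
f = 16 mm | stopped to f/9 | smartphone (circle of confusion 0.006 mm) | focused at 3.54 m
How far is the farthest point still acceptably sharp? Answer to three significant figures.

13.8 m

Hyperfocal distance H = f²/(N·c) + f = 16²/(9 × 0.006) + 16 = 256/0.054 + 16 ≈ 4756.7 mm ≈ 4.757 m.
Far limit Df = s·(H − f)/(H − s) = 3540 × (4756.7 − 16) / (4756.7 − 3540) = 3540 × 4740.7 / 1216.7 ≈ 13793 mm ≈ 13.8 m.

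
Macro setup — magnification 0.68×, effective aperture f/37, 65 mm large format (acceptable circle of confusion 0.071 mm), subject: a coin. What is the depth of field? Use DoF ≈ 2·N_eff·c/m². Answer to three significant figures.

At magnification m, DoF ≈ 2·N_eff·c/m² = 2 × 37 × 0.071 / 0.68² = 5.254 / 0.4624 ≈ 11.4 mm.

11.4 mm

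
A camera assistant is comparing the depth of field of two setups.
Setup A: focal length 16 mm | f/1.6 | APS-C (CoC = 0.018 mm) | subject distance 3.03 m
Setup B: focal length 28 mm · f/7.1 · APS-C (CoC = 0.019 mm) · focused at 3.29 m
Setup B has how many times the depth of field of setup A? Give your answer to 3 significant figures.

2.32

Setup A: H = 16²/(1.6×0.018) + 16 ≈ 8904.9 mm; DoF = Df − Dn = 4584.5 − 2262.8 ≈ 2321.7 mm.
Setup B: H = 28²/(7.1×0.019) + 28 ≈ 5839.7 mm; DoF = Df − Dn = 7499.1 − 2107.2 ≈ 5391.9 mm.
Ratio = 5391.9 / 2321.7 ≈ 2.32.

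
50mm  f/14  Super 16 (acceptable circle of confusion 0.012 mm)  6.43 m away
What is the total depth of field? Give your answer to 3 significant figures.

6.76 m

Hyperfocal distance H = f²/(N·c) + f = 50²/(14 × 0.012) + 50 = 2500/0.168 + 50 ≈ 14931.0 mm ≈ 14.93 m.
Near limit Dn = s·(H − f)/(H + s − 2f) = 6430 × (14931.0 − 50) / (14931.0 + 6430 − 2 × 50) = 6430 × 14881.0 / 21261.0 ≈ 4500.5 mm.
Far limit Df = s·(H − f)/(H − s) = 6430 × (14931.0 − 50) / (14931.0 − 6430) = 6430 × 14881.0 / 8501.0 ≈ 11255.7 mm.
Depth of field = Df − Dn = 11255.7 − 4500.5 ≈ 6755.2 mm ≈ 6.76 m.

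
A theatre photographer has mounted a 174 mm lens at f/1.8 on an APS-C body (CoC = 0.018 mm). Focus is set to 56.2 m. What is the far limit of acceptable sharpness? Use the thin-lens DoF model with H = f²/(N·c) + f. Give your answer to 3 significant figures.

59.8 m

Hyperfocal distance H = f²/(N·c) + f = 174²/(1.8 × 0.018) + 174 = 30276/0.0324 + 174 ≈ 934618.4 mm ≈ 934.6 m.
Far limit Df = s·(H − f)/(H − s) = 56200 × (934618.4 − 174) / (934618.4 − 56200) = 56200 × 934444.4 / 878418.4 ≈ 59784 mm ≈ 59.8 m.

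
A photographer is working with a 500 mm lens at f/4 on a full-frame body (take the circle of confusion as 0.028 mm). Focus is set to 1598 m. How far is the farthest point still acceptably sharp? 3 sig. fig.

Hyperfocal distance H = f²/(N·c) + f = 500²/(4 × 0.028) + 500 = 250000/0.112 + 500 ≈ 2232642.9 mm ≈ 2233 m.
Far limit Df = s·(H − f)/(H − s) = 1598000 × (2232642.9 − 500) / (2232642.9 − 1598000) = 1598000 × 2232142.9 / 634642.9 ≈ 5620428 mm ≈ 5620 m.

5620 m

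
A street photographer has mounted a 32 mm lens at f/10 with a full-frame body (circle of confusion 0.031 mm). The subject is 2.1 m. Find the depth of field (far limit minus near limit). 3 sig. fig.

Hyperfocal distance H = f²/(N·c) + f = 32²/(10 × 0.031) + 32 = 1024/0.31 + 32 ≈ 3335.2 mm ≈ 3.335 m.
Near limit Dn = s·(H − f)/(H + s − 2f) = 2100 × (3335.2 − 32) / (3335.2 + 2100 − 2 × 32) = 2100 × 3303.2 / 5371.2 ≈ 1291.5 mm.
Far limit Df = s·(H − f)/(H − s) = 2100 × (3335.2 − 32) / (3335.2 − 2100) = 2100 × 3303.2 / 1235.2 ≈ 5615.8 mm.
Depth of field = Df − Dn = 5615.8 − 1291.5 ≈ 4324.3 mm ≈ 4.32 m.

4.32 m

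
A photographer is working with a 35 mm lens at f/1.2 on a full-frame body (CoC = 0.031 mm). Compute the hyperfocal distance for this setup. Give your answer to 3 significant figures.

33.0 m

Hyperfocal distance H = f²/(N·c) + f = 35²/(1.2 × 0.031) + 35 = 1225/0.0372 + 35 ≈ 32965.1 mm ≈ 33.0 m.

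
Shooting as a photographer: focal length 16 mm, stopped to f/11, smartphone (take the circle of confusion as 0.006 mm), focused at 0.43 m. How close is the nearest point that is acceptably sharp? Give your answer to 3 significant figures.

389 mm

Hyperfocal distance H = f²/(N·c) + f = 16²/(11 × 0.006) + 16 = 256/0.066 + 16 ≈ 3894.8 mm ≈ 3.895 m.
Near limit Dn = s·(H − f)/(H + s − 2f) = 430 × (3894.8 − 16) / (3894.8 + 430 − 2 × 16) = 430 × 3878.8 / 4292.8 ≈ 388.53 mm.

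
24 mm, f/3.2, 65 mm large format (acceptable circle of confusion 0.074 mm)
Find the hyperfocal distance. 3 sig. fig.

2.46 m

Hyperfocal distance H = f²/(N·c) + f = 24²/(3.2 × 0.074) + 24 = 576/0.2368 + 24 ≈ 2456.4 mm ≈ 2.46 m.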